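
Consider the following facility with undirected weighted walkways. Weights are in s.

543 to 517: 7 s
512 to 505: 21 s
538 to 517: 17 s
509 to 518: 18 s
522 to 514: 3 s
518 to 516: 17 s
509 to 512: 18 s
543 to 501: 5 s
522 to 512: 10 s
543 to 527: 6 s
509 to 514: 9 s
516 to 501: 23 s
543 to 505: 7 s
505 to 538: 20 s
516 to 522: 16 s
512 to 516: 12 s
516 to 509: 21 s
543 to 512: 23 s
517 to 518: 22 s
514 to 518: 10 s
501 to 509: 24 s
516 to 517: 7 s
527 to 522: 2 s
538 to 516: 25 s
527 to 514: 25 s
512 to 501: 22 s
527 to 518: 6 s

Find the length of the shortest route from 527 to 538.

Candidate routes:
527 → 543 → 517 → 538: 6+7+17 = 30
527 → 543 → 505 → 538: 6+7+20 = 33
527 → 522 → 516 → 517 → 538: 2+16+7+17 = 42
Cheapest is 527 → 543 → 517 → 538 at 30 s.

30 s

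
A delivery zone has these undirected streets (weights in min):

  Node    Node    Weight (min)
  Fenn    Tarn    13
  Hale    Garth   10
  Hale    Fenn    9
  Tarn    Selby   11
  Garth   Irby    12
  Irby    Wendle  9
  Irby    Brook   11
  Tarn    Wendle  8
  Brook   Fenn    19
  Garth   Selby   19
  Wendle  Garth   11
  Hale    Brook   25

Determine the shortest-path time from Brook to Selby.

39 min

Compare a few routes:
Brook–Irby–Wendle–Tarn–Selby: 11+9+8+11 = 39
Brook–Irby–Garth–Selby: 11+12+19 = 42
The minimum is 39 min via Brook–Irby–Wendle–Tarn–Selby.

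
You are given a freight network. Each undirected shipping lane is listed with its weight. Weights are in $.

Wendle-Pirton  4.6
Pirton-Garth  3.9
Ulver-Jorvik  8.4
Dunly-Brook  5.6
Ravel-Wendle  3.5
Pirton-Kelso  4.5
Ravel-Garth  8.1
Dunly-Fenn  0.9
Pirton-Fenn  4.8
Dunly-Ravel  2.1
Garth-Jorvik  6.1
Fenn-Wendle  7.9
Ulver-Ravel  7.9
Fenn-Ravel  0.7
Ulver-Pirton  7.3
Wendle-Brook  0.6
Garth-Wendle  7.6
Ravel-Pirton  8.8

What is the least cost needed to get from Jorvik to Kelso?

Shortest distances from Jorvik:
Jorvik: 0
Garth: 6.1  (via Jorvik)
Ulver: 8.4  (via Jorvik)
Pirton: 10  (via Garth)
Wendle: 13.7  (via Garth)
Ravel: 14.2  (via Garth)
Brook: 14.3  (via Wendle)
Kelso: 14.5  (via Pirton)
Shortest route: Jorvik–Garth–Pirton–Kelso = $14.5.

$14.5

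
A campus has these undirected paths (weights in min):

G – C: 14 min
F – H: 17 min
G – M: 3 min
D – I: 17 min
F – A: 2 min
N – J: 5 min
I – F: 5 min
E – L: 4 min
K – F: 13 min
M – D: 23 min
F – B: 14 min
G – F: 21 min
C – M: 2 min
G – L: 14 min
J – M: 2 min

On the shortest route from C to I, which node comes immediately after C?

Compare a few routes:
C → G → F → I: 14+21+5 = 40
C → M → G → F → I: 2+3+21+5 = 31
Cheapest is C → M → G → F → I at 31 min.
So from C the first move is to M.

M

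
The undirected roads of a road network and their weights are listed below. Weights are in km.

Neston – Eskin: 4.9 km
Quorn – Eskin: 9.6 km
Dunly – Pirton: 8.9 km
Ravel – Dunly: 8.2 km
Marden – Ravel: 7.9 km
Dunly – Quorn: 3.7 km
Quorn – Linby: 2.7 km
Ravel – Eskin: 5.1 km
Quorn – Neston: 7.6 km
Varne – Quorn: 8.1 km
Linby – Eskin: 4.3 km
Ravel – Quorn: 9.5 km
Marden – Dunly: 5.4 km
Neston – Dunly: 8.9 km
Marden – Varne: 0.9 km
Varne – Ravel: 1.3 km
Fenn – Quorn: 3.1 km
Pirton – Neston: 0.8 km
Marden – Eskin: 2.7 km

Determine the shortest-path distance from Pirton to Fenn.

11.5 km

Enumerating some paths:
Pirton → Neston → Eskin → Linby → Quorn → Fenn: 0.8+4.9+4.3+2.7+3.1 = 15.8
Pirton → Dunly → Quorn → Fenn: 8.9+3.7+3.1 = 15.7
Pirton → Neston → Dunly → Quorn → Fenn: 0.8+8.9+3.7+3.1 = 16.5
Pirton → Neston → Quorn → Fenn: 0.8+7.6+3.1 = 11.5
Cheapest is Pirton → Neston → Quorn → Fenn at 11.5 km.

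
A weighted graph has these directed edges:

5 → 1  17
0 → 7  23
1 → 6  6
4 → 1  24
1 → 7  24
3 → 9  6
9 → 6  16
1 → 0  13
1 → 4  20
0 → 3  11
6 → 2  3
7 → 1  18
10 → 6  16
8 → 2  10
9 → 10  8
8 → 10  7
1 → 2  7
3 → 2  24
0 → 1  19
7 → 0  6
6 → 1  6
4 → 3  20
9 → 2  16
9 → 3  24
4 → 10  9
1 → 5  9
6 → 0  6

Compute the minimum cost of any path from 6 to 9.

23

Settle nodes by increasing distance from 6:
6: 0
2: 3  (via 6)
0: 6  (via 6)
1: 6  (via 6)
5: 15  (via 1)
3: 17  (via 0)
9: 23  (via 3)
Shortest route: 6 → 0 → 3 → 9 = 23.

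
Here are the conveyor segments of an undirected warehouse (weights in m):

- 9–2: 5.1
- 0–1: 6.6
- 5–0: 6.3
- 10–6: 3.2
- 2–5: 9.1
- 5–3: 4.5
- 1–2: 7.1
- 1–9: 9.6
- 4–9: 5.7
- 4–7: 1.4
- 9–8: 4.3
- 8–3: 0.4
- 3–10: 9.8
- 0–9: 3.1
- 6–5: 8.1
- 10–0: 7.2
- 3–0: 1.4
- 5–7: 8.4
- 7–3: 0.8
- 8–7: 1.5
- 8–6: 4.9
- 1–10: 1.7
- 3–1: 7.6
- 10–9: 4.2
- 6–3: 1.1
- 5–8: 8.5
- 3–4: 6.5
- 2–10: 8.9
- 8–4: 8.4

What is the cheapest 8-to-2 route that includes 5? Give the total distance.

Best 8 to 5: 8–3–5 costing 4.9
Shortest 5→2: 5–2 = 9.1
Total via 5: 4.9 + 9.1 = 14 m.

14 m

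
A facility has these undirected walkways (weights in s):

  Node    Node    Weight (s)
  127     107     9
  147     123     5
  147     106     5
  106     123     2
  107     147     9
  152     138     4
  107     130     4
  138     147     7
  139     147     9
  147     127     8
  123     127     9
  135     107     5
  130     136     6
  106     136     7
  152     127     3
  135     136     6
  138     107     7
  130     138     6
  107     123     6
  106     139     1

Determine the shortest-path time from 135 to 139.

14 s

Enumerating some paths:
135 → 107 → 147 → 106 → 139: 5+9+5+1 = 20
135 → 136 → 106 → 139: 6+7+1 = 14
The minimum is 14 s via 135 → 136 → 106 → 139.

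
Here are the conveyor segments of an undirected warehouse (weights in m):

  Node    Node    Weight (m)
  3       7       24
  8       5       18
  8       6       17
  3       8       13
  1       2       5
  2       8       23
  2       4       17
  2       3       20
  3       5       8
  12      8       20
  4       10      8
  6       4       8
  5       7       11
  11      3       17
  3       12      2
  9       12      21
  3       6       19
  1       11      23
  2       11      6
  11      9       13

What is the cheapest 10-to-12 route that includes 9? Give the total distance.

65 m

Shortest 10→9: 10 → 4 → 2 → 11 → 9 = 44
Best 9 to 12: 9 → 12 costing 21
Total via 9: 44 + 21 = 65 m.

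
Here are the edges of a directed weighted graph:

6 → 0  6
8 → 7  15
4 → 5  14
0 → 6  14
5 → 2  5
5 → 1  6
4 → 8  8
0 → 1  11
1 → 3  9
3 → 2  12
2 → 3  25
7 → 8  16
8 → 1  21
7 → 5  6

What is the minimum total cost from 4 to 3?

Candidate routes:
4 - 5 - 1 - 3: 14+6+9 = 29
4 - 8 - 1 - 3: 8+21+9 = 38
The minimum is 29 via 4 - 5 - 1 - 3.

29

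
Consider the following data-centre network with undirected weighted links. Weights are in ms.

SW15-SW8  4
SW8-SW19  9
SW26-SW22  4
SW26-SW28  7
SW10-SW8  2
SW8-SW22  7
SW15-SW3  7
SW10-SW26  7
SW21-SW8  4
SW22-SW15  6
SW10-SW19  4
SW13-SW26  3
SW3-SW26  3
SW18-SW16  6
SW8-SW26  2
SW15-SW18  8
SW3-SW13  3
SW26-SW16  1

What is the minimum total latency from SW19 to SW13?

11 ms

Enumerating some paths:
SW19–SW10–SW8–SW26–SW13: 4+2+2+3 = 11
SW19–SW8–SW26–SW13: 9+2+3 = 14
The minimum is 11 ms via SW19–SW10–SW8–SW26–SW13.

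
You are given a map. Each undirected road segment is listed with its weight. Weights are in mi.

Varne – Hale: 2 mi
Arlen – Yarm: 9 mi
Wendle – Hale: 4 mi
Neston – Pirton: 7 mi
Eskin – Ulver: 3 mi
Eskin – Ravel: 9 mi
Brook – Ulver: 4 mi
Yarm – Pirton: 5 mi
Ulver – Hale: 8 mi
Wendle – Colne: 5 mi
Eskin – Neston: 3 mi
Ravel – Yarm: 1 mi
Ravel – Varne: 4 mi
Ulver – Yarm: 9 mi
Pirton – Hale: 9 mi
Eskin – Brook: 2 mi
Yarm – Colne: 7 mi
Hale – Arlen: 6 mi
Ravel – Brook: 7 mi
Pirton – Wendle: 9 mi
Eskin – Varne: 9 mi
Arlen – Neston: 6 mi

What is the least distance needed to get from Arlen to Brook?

Compare a few routes:
Arlen - Neston - Eskin - Ulver - Brook: 6+3+3+4 = 16
Arlen - Neston - Eskin - Brook: 6+3+2 = 11
The minimum is 11 mi via Arlen - Neston - Eskin - Brook.

11 mi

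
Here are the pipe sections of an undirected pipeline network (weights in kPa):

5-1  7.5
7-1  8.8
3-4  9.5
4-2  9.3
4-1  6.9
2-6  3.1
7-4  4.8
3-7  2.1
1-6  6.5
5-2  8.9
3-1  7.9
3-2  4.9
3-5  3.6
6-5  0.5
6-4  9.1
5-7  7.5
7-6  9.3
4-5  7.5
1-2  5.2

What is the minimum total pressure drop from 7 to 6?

Enumerating some paths:
7 → 5 → 6: 7.5+0.5 = 8
7 → 3 → 5 → 6: 2.1+3.6+0.5 = 6.2
Cheapest is 7 → 3 → 5 → 6 at 6.2 kPa.

6.2 kPa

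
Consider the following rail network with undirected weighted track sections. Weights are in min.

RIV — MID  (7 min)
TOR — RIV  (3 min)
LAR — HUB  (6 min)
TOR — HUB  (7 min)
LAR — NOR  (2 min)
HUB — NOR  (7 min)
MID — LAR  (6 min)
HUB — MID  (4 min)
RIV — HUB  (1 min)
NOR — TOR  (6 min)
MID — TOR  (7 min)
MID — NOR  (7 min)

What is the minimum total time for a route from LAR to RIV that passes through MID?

Best LAR to MID: LAR–MID costing 6
Shortest MID→RIV: MID–HUB–RIV = 5
Total via MID: 6 + 5 = 11 min.

11 min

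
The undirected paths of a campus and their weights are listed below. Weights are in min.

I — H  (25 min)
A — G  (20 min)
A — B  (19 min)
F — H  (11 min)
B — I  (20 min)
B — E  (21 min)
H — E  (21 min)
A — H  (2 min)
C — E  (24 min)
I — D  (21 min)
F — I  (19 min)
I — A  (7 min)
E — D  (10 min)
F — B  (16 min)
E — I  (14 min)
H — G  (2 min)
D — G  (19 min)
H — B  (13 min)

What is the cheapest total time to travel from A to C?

45 min

Shortest distances from A:
A: 0
H: 2  (via A)
G: 4  (via H)
I: 7  (via A)
F: 13  (via H)
B: 15  (via H)
E: 21  (via I)
D: 23  (via G)
C: 45  (via E)
Shortest route: A–I–E–C = 45 min.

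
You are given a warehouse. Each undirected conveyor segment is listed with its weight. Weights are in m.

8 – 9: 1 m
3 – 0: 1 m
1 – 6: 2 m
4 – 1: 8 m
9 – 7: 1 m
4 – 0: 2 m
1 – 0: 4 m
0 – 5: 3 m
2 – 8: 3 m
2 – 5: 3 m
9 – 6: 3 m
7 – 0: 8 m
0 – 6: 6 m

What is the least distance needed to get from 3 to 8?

Settle nodes by increasing distance from 3:
3: 0
0: 1  (via 3)
4: 3  (via 0)
5: 4  (via 0)
1: 5  (via 0)
2: 7  (via 5)
6: 7  (via 0)
7: 9  (via 0)
8: 10  (via 2)
Shortest route: 3 → 0 → 5 → 2 → 8 = 10 m.

10 m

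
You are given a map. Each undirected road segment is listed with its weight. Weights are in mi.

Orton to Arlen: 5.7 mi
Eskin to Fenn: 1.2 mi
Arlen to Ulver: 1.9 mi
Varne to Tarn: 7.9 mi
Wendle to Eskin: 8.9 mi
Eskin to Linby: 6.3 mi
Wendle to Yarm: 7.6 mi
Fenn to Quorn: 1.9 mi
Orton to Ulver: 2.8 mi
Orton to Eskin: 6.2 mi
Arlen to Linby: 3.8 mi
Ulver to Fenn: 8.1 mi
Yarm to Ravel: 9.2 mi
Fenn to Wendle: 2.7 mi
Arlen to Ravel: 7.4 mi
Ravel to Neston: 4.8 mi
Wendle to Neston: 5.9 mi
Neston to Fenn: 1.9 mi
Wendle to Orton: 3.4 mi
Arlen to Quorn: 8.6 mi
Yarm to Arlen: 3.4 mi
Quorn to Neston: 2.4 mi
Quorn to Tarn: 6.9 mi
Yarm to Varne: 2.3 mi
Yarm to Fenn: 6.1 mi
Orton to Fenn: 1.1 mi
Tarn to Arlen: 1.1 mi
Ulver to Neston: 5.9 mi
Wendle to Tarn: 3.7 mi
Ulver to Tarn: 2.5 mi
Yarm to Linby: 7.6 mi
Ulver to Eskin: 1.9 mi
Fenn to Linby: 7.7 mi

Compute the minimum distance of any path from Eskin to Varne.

9.5 mi

Shortest distances from Eskin:
Eskin: 0
Fenn: 1.2  (via Eskin)
Ulver: 1.9  (via Eskin)
Orton: 2.3  (via Fenn)
Neston: 3.1  (via Fenn)
Quorn: 3.1  (via Fenn)
Arlen: 3.8  (via Ulver)
Wendle: 3.9  (via Fenn)
Tarn: 4.4  (via Ulver)
Linby: 6.3  (via Eskin)
Yarm: 7.2  (via Arlen)
Ravel: 7.9  (via Neston)
Varne: 9.5  (via Yarm)
Shortest route: Eskin → Ulver → Arlen → Yarm → Varne = 9.5 mi.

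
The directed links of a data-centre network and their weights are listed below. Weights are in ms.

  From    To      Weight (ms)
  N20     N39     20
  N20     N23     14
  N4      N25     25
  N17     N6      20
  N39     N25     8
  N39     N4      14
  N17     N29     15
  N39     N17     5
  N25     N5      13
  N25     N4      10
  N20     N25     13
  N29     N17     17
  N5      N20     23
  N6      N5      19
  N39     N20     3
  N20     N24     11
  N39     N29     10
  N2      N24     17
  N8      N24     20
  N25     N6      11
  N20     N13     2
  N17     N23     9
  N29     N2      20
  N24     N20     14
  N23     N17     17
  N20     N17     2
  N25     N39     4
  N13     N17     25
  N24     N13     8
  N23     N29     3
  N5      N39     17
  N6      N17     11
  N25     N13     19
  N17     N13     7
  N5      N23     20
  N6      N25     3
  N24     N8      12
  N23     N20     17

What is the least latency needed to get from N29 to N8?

Enumerating some paths:
N29 → N2 → N24 → N8: 20+17+12 = 49
N29 → N17 → N23 → N20 → N24 → N8: 17+9+17+11+12 = 66
The minimum is 49 ms via N29 → N2 → N24 → N8.

49 ms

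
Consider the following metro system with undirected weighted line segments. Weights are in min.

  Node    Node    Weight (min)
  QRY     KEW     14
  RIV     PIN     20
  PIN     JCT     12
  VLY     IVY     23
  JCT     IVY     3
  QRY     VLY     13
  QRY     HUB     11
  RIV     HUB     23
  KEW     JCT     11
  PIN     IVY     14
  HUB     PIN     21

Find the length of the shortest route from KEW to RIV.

43 min

Settle nodes by increasing distance from KEW:
KEW: 0
JCT: 11  (via KEW)
QRY: 14  (via KEW)
IVY: 14  (via JCT)
PIN: 23  (via JCT)
HUB: 25  (via QRY)
VLY: 27  (via QRY)
RIV: 43  (via PIN)
Shortest route: KEW–JCT–PIN–RIV = 43 min.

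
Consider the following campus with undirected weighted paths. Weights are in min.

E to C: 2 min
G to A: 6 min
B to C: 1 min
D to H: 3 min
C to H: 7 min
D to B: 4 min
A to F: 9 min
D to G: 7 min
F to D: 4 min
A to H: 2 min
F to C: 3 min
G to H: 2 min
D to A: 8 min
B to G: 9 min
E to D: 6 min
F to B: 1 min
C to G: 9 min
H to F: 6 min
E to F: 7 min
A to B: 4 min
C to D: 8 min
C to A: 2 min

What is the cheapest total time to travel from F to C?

Enumerating some paths:
F - C: 3 = 3
F - B - C: 1+1 = 2
The minimum is 2 min via F - B - C.

2 min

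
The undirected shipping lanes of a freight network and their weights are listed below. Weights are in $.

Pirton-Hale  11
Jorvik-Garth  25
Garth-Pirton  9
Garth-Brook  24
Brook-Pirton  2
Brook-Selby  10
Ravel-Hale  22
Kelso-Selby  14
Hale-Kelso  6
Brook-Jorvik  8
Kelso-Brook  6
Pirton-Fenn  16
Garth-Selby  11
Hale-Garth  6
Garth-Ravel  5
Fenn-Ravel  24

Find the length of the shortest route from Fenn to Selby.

$28

Enumerating some paths:
Fenn - Pirton - Garth - Selby: 16+9+11 = 36
Fenn - Pirton - Brook - Selby: 16+2+10 = 28
Fenn - Pirton - Brook - Kelso - Selby: 16+2+6+14 = 38
Cheapest is Fenn - Pirton - Brook - Selby at $28.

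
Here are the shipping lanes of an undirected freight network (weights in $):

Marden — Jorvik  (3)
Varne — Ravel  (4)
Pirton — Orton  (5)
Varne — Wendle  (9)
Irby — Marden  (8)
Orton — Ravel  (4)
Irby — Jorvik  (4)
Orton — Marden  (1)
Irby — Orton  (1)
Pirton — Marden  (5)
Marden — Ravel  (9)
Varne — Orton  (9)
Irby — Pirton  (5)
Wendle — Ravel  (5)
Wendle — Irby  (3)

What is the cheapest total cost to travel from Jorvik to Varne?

$12

Settle nodes by increasing distance from Jorvik:
Jorvik: 0
Marden: 3  (via Jorvik)
Irby: 4  (via Jorvik)
Orton: 4  (via Marden)
Wendle: 7  (via Irby)
Pirton: 8  (via Marden)
Ravel: 8  (via Orton)
Varne: 12  (via Ravel)
Shortest route: Jorvik → Marden → Orton → Ravel → Varne = $12.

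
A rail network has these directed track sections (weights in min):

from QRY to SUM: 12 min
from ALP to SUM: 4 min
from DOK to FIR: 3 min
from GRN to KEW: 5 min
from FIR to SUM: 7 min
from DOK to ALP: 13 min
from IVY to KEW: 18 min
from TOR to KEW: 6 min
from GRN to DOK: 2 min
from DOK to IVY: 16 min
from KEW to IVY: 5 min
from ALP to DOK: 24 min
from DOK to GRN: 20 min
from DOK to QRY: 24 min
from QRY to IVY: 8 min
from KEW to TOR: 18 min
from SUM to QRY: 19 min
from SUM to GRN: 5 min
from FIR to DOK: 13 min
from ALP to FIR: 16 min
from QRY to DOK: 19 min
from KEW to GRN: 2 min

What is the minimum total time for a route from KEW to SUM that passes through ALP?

Best KEW to ALP: KEW–GRN–DOK–ALP costing 17
Shortest ALP→SUM: ALP–SUM = 4
Total via ALP: 17 + 4 = 21 min.

21 min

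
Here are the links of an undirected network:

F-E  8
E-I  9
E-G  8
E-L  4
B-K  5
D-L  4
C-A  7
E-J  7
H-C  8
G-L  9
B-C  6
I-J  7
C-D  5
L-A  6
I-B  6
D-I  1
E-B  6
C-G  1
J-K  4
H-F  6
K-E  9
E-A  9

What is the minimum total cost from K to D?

12

Running Dijkstra from K:
K: 0
J: 4  (via K)
B: 5  (via K)
E: 9  (via K)
C: 11  (via B)
I: 11  (via J)
D: 12  (via I)
Shortest route: K–J–I–D = 12.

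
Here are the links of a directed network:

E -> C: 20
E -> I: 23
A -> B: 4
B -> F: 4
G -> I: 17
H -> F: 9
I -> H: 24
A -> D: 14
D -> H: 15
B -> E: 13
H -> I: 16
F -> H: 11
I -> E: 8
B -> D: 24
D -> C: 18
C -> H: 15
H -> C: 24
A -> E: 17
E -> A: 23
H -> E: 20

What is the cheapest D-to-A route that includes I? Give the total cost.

62

Best D to I: D–H–I costing 31
Best I to A: I–E–A costing 31
Total via I: 31 + 31 = 62.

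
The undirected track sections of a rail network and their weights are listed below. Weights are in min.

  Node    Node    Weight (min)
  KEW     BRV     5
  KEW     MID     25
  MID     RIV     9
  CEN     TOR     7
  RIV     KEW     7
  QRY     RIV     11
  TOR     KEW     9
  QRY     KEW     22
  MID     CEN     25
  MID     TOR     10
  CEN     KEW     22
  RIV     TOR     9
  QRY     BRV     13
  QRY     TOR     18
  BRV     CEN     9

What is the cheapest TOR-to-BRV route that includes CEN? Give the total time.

16 min

Shortest TOR→CEN: TOR–CEN = 7
Best CEN to BRV: CEN–BRV costing 9
Total via CEN: 7 + 9 = 16 min.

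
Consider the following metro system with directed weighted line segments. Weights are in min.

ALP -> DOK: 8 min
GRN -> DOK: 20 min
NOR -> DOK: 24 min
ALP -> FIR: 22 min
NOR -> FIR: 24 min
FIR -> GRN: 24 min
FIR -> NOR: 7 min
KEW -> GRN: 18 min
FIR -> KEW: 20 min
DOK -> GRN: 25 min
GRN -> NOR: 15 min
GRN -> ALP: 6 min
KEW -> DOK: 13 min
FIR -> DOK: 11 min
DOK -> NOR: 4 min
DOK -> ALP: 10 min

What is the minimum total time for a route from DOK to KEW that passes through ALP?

Best DOK to ALP: DOK → ALP costing 10
Shortest ALP→KEW: ALP → FIR → KEW = 42
Total via ALP: 10 + 42 = 52 min.

52 min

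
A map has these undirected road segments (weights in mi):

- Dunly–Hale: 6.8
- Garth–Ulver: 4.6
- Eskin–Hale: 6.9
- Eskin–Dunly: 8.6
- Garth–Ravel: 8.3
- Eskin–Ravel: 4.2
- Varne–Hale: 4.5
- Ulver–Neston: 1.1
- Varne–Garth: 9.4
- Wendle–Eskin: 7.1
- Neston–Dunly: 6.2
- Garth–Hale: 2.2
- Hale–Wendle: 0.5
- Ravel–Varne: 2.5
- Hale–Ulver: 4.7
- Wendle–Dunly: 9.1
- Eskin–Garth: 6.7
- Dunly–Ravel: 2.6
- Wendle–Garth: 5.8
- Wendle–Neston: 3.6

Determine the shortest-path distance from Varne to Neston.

Settle nodes by increasing distance from Varne:
Varne: 0
Ravel: 2.5  (via Varne)
Hale: 4.5  (via Varne)
Wendle: 5  (via Hale)
Dunly: 5.1  (via Ravel)
Eskin: 6.7  (via Ravel)
Garth: 6.7  (via Hale)
Neston: 8.6  (via Wendle)
Shortest route: Varne–Hale–Wendle–Neston = 8.6 mi.

8.6 mi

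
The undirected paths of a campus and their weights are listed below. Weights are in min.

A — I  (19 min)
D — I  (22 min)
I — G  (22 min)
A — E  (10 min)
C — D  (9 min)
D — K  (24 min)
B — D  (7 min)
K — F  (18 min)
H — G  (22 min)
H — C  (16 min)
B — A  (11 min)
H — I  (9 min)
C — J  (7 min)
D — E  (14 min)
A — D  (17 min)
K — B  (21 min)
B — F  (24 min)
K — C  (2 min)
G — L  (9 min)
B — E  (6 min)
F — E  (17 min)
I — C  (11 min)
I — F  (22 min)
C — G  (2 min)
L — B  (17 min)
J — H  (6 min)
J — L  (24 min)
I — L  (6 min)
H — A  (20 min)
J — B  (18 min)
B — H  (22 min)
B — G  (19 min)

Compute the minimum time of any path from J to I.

15 min

Enumerating some paths:
J - H - I: 6+9 = 15
J - C - I: 7+11 = 18
J - C - G - L - I: 7+2+9+6 = 24
The minimum is 15 min via J - H - I.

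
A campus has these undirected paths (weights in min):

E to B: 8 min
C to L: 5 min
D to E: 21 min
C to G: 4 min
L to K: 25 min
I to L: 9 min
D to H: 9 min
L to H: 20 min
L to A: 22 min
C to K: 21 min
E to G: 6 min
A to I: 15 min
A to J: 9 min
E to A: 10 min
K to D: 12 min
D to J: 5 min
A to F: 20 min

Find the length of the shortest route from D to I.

29 min

Compare a few routes:
D → H → L → I: 9+20+9 = 38
D → J → A → I: 5+9+15 = 29
The minimum is 29 min via D → J → A → I.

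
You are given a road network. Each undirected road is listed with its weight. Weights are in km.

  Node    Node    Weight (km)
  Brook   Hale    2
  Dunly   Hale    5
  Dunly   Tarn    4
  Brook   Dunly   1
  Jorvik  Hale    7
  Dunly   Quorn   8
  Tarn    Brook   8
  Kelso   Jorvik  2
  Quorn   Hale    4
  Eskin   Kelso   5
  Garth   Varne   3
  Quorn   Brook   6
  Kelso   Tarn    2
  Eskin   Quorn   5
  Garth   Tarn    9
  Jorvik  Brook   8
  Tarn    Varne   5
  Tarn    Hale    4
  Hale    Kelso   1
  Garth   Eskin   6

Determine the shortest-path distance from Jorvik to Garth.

Settle nodes by increasing distance from Jorvik:
Jorvik: 0
Kelso: 2  (via Jorvik)
Hale: 3  (via Kelso)
Tarn: 4  (via Kelso)
Brook: 5  (via Hale)
Dunly: 6  (via Brook)
Quorn: 7  (via Hale)
Eskin: 7  (via Kelso)
Varne: 9  (via Tarn)
Garth: 12  (via Varne)
Shortest route: Jorvik → Kelso → Tarn → Varne → Garth = 12 km.

12 km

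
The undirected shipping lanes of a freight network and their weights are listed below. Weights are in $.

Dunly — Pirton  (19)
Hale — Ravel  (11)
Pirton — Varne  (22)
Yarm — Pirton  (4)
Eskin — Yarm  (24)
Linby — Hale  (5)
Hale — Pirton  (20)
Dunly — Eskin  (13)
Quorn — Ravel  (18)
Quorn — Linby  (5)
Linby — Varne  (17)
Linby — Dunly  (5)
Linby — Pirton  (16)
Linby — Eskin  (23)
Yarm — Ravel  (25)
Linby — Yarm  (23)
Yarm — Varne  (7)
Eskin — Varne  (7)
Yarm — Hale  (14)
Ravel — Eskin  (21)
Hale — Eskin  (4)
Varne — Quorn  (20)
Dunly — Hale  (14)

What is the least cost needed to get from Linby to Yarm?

Running Dijkstra from Linby:
Linby: 0
Dunly: 5  (via Linby)
Quorn: 5  (via Linby)
Hale: 5  (via Linby)
Eskin: 9  (via Hale)
Varne: 16  (via Eskin)
Pirton: 16  (via Linby)
Ravel: 16  (via Hale)
Yarm: 19  (via Hale)
Shortest route: Linby–Hale–Yarm = $19.

$19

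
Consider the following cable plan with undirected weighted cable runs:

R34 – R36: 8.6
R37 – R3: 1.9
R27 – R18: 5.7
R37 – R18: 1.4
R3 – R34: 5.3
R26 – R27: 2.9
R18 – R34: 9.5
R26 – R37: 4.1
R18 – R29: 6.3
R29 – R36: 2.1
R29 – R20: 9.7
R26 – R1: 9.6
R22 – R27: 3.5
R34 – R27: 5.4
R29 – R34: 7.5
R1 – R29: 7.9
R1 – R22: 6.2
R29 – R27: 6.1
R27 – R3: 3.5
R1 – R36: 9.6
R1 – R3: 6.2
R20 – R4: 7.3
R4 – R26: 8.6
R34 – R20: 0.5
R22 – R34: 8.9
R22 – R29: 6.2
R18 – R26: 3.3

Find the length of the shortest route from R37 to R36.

9.8

Candidate routes:
R37 → R3 → R27 → R29 → R36: 1.9+3.5+6.1+2.1 = 13.6
R37 → R26 → R27 → R29 → R36: 4.1+2.9+6.1+2.1 = 15.2
R37 → R18 → R29 → R36: 1.4+6.3+2.1 = 9.8
R37 → R18 → R27 → R29 → R36: 1.4+5.7+6.1+2.1 = 15.3
Cheapest is R37 → R18 → R29 → R36 at 9.8.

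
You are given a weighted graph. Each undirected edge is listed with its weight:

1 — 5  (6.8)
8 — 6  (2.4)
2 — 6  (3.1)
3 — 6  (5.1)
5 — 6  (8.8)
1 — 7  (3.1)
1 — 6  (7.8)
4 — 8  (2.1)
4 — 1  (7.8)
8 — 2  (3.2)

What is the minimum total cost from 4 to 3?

9.6

Settle nodes by increasing distance from 4:
4: 0
8: 2.1  (via 4)
6: 4.5  (via 8)
2: 5.3  (via 8)
1: 7.8  (via 4)
3: 9.6  (via 6)
Shortest route: 4–8–6–3 = 9.6.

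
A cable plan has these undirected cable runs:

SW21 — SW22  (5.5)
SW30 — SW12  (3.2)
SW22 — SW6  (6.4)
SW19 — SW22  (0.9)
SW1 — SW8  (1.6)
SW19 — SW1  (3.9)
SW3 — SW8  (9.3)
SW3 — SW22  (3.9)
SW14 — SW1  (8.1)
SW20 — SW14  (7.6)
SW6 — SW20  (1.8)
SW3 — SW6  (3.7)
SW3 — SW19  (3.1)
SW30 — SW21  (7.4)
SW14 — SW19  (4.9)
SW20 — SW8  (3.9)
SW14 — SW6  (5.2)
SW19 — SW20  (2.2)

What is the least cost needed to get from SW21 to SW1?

Running Dijkstra from SW21:
SW21: 0
SW22: 5.5  (via SW21)
SW19: 6.4  (via SW22)
SW30: 7.4  (via SW21)
SW20: 8.6  (via SW19)
SW3: 9.4  (via SW22)
SW1: 10.3  (via SW19)
Shortest route: SW21–SW22–SW19–SW1 = 10.3.

10.3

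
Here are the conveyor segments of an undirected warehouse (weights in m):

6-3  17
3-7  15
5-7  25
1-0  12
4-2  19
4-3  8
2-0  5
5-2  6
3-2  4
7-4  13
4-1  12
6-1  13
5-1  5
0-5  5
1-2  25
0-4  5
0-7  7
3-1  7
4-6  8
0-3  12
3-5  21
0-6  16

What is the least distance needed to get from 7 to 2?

Settle nodes by increasing distance from 7:
7: 0
0: 7  (via 7)
2: 12  (via 0)
Shortest route: 7 → 0 → 2 = 12 m.

12 m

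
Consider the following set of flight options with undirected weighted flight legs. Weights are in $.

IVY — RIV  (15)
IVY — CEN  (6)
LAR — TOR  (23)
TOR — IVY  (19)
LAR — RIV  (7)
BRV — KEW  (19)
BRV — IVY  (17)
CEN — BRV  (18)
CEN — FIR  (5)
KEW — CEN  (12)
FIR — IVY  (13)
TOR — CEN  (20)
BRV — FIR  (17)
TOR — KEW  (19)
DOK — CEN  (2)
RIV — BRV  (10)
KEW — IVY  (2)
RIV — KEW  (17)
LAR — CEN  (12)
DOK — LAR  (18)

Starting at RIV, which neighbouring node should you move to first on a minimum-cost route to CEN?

Candidate routes:
RIV–IVY–CEN: 15+6 = 21
RIV–LAR–CEN: 7+12 = 19
Cheapest is RIV–LAR–CEN at $19.
So from RIV the first move is to LAR.

LAR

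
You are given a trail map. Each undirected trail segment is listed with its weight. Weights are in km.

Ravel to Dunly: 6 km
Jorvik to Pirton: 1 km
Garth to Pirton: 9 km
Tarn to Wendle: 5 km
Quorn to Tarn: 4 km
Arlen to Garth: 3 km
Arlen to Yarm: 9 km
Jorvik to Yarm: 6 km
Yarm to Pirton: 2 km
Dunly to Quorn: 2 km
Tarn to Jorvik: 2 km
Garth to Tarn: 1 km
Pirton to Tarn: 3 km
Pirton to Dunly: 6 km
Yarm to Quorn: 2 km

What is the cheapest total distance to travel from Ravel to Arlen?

16 km

Compare a few routes:
Ravel - Dunly - Pirton - Jorvik - Tarn - Garth - Arlen: 6+6+1+2+1+3 = 19
Ravel - Dunly - Quorn - Tarn - Garth - Arlen: 6+2+4+1+3 = 16
The minimum is 16 km via Ravel - Dunly - Quorn - Tarn - Garth - Arlen.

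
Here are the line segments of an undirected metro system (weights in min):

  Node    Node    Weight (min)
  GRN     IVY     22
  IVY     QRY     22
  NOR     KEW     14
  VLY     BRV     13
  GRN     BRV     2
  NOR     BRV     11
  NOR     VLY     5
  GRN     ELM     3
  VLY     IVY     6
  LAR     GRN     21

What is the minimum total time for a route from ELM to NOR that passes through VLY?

Shortest ELM→VLY: ELM → GRN → BRV → VLY = 18
Shortest VLY→NOR: VLY → NOR = 5
Total via VLY: 18 + 5 = 23 min.

23 min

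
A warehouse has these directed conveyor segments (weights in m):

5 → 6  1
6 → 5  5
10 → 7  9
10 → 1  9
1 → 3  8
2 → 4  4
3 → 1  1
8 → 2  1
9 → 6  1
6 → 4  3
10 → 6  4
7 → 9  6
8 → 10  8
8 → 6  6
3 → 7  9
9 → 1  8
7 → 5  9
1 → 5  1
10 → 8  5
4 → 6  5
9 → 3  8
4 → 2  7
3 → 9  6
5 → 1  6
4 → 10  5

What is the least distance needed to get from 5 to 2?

Running Dijkstra from 5:
5: 0
6: 1  (via 5)
4: 4  (via 6)
1: 6  (via 5)
10: 9  (via 4)
2: 11  (via 4)
Shortest route: 5–6–4–2 = 11 m.

11 m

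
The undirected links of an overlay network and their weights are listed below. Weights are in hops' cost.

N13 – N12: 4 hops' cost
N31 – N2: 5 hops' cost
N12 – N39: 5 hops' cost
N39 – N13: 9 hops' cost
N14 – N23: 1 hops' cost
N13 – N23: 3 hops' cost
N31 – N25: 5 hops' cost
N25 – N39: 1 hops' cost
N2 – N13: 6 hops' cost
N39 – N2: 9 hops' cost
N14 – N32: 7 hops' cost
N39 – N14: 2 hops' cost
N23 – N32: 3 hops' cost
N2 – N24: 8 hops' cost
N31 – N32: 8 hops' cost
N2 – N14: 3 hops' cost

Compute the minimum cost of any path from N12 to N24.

Running Dijkstra from N12:
N12: 0
N13: 4  (via N12)
N39: 5  (via N12)
N25: 6  (via N39)
N23: 7  (via N13)
N14: 7  (via N39)
N2: 10  (via N13)
N32: 10  (via N23)
N31: 11  (via N25)
N24: 18  (via N2)
Shortest route: N12 → N13 → N2 → N24 = 18 hops' cost.

18 hops' cost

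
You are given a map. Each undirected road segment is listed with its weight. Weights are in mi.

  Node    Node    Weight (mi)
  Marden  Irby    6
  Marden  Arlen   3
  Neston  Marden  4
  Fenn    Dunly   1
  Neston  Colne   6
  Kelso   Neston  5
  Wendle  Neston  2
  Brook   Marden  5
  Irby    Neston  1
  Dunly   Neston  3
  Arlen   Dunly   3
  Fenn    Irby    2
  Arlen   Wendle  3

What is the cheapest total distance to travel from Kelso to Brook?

Running Dijkstra from Kelso:
Kelso: 0
Neston: 5  (via Kelso)
Irby: 6  (via Neston)
Wendle: 7  (via Neston)
Dunly: 8  (via Neston)
Fenn: 8  (via Irby)
Marden: 9  (via Neston)
Arlen: 10  (via Wendle)
Colne: 11  (via Neston)
Brook: 14  (via Marden)
Shortest route: Kelso–Neston–Marden–Brook = 14 mi.

14 mi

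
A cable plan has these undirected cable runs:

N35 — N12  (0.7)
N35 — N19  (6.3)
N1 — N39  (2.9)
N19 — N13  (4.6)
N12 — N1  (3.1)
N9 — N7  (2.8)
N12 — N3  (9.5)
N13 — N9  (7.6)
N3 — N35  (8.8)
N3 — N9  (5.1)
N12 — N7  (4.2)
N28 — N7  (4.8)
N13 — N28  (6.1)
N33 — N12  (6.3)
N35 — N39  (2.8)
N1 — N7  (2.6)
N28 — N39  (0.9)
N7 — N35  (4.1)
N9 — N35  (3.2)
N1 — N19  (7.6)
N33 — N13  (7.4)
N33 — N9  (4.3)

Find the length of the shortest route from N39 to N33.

9.8

Settle nodes by increasing distance from N39:
N39: 0
N28: 0.9  (via N39)
N35: 2.8  (via N39)
N1: 2.9  (via N39)
N12: 3.5  (via N35)
N7: 5.5  (via N1)
N9: 6  (via N35)
N13: 7  (via N28)
N19: 9.1  (via N35)
N33: 9.8  (via N12)
Shortest route: N39 → N35 → N12 → N33 = 9.8.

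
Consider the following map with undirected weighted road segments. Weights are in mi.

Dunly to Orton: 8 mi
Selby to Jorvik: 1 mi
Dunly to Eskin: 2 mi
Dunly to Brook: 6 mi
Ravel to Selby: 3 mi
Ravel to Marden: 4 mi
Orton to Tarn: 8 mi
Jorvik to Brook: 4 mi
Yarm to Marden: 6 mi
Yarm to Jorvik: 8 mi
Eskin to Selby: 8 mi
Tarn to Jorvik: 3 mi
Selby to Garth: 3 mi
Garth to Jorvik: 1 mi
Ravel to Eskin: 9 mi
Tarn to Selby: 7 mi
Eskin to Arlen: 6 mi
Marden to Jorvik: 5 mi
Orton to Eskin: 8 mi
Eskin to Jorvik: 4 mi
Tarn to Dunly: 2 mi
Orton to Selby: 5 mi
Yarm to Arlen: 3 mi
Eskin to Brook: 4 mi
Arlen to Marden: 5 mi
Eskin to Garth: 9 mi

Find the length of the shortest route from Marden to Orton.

Candidate routes:
Marden–Jorvik–Selby–Orton: 5+1+5 = 11
Marden–Jorvik–Garth–Selby–Orton: 5+1+3+5 = 14
Marden–Ravel–Selby–Orton: 4+3+5 = 12
The minimum is 11 mi via Marden–Jorvik–Selby–Orton.

11 mi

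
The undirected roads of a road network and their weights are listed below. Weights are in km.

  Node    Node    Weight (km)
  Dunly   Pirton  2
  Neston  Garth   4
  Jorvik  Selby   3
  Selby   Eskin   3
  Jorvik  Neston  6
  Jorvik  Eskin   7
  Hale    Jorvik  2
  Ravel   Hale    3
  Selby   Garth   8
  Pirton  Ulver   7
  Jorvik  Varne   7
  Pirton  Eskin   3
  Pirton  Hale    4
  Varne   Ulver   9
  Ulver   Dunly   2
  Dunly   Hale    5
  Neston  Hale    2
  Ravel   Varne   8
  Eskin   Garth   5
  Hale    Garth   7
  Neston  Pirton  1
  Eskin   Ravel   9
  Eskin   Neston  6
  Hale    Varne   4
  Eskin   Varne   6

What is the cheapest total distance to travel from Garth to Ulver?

9 km

Enumerating some paths:
Garth–Neston–Pirton–Dunly–Ulver: 4+1+2+2 = 9
Garth–Neston–Pirton–Ulver: 4+1+7 = 12
Garth–Eskin–Pirton–Dunly–Ulver: 5+3+2+2 = 12
Cheapest is Garth–Neston–Pirton–Dunly–Ulver at 9 km.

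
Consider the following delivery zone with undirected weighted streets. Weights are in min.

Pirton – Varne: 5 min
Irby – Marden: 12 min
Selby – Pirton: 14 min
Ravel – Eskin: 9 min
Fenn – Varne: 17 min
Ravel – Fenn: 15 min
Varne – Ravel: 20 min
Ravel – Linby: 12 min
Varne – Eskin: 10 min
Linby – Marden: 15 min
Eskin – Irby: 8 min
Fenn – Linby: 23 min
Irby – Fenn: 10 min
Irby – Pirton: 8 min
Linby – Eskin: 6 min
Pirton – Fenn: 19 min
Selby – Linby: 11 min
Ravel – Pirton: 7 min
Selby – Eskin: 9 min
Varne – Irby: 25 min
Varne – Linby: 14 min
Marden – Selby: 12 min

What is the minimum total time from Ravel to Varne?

12 min

Candidate routes:
Ravel–Pirton–Varne: 7+5 = 12
Ravel–Eskin–Varne: 9+10 = 19
The minimum is 12 min via Ravel–Pirton–Varne.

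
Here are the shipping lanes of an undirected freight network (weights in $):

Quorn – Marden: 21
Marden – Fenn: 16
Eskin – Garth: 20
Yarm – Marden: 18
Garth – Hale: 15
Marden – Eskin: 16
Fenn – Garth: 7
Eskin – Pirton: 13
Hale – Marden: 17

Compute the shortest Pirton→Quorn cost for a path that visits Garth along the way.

Best Pirton to Garth: Pirton–Eskin–Garth costing 33
Best Garth to Quorn: Garth–Fenn–Marden–Quorn costing 44
Total via Garth: 33 + 44 = $77.

$77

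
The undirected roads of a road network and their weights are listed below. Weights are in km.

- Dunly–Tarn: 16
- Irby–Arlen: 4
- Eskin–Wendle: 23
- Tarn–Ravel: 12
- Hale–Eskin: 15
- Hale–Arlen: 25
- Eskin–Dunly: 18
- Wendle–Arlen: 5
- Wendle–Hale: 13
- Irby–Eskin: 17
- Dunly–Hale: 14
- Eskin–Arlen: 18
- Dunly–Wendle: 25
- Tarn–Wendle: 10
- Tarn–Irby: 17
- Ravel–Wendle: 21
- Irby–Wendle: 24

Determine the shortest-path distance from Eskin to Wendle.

Settle nodes by increasing distance from Eskin:
Eskin: 0
Hale: 15  (via Eskin)
Irby: 17  (via Eskin)
Dunly: 18  (via Eskin)
Arlen: 18  (via Eskin)
Wendle: 23  (via Eskin)
Shortest route: Eskin → Wendle = 23 km.

23 km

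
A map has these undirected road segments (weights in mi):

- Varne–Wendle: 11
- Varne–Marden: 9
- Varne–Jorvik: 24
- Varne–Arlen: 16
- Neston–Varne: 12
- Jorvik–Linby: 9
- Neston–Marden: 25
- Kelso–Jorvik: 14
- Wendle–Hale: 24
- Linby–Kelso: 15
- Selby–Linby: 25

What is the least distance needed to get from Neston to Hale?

47 mi

Settle nodes by increasing distance from Neston:
Neston: 0
Varne: 12  (via Neston)
Marden: 21  (via Varne)
Wendle: 23  (via Varne)
Arlen: 28  (via Varne)
Jorvik: 36  (via Varne)
Linby: 45  (via Jorvik)
Hale: 47  (via Wendle)
Shortest route: Neston → Varne → Wendle → Hale = 47 mi.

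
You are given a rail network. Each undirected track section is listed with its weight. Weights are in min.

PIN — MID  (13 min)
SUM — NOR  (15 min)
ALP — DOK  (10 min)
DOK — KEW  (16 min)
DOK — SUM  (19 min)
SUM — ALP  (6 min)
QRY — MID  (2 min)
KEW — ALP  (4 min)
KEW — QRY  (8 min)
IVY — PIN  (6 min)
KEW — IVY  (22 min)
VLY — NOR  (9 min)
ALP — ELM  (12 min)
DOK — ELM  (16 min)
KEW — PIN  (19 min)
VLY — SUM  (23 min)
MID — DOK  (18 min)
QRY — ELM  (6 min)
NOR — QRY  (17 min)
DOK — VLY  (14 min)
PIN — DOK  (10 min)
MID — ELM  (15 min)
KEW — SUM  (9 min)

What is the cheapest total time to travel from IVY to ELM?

27 min

Running Dijkstra from IVY:
IVY: 0
PIN: 6  (via IVY)
DOK: 16  (via PIN)
MID: 19  (via PIN)
QRY: 21  (via MID)
KEW: 22  (via IVY)
ALP: 26  (via DOK)
ELM: 27  (via QRY)
Shortest route: IVY–PIN–MID–QRY–ELM = 27 min.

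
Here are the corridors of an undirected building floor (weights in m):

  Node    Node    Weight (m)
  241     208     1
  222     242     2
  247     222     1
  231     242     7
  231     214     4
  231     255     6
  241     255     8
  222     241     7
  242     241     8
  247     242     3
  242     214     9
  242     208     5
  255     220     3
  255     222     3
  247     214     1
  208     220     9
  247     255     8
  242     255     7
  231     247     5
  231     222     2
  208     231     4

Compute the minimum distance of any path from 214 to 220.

8 m

Candidate routes:
214 → 247 → 255 → 220: 1+8+3 = 12
214 → 231 → 222 → 255 → 220: 4+2+3+3 = 12
214 → 247 → 222 → 255 → 220: 1+1+3+3 = 8
214 → 247 → 242 → 222 → 255 → 220: 1+3+2+3+3 = 12
The minimum is 8 m via 214 → 247 → 222 → 255 → 220.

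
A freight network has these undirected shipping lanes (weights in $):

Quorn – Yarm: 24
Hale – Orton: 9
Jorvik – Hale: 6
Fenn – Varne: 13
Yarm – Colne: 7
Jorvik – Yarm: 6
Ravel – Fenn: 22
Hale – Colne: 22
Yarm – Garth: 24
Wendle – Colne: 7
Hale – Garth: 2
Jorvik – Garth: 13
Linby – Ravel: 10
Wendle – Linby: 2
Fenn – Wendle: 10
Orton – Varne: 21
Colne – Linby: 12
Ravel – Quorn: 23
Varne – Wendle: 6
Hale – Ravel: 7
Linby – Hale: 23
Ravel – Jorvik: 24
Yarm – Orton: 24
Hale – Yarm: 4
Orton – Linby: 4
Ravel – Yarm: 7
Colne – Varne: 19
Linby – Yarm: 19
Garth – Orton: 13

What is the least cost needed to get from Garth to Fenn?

$27

Candidate routes:
Garth - Hale - Orton - Linby - Wendle - Fenn: 2+9+4+2+10 = 27
Garth - Hale - Ravel - Linby - Wendle - Fenn: 2+7+10+2+10 = 31
Garth - Orton - Linby - Wendle - Fenn: 13+4+2+10 = 29
Garth - Hale - Yarm - Colne - Wendle - Fenn: 2+4+7+7+10 = 30
Cheapest is Garth - Hale - Orton - Linby - Wendle - Fenn at $27.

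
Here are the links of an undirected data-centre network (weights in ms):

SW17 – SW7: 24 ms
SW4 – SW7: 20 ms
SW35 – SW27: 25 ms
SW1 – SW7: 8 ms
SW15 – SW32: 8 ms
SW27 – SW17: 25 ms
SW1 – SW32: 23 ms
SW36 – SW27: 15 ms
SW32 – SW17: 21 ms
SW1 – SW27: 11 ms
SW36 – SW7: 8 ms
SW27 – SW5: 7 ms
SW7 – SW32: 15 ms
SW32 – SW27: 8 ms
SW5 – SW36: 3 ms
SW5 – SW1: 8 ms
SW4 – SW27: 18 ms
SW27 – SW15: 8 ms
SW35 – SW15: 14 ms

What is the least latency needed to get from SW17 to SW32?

Enumerating some paths:
SW17–SW32: 21 = 21
SW17–SW7–SW32: 24+15 = 39
SW17–SW27–SW32: 25+8 = 33
SW17–SW27–SW15–SW32: 25+8+8 = 41
Cheapest is SW17–SW32 at 21 ms.

21 ms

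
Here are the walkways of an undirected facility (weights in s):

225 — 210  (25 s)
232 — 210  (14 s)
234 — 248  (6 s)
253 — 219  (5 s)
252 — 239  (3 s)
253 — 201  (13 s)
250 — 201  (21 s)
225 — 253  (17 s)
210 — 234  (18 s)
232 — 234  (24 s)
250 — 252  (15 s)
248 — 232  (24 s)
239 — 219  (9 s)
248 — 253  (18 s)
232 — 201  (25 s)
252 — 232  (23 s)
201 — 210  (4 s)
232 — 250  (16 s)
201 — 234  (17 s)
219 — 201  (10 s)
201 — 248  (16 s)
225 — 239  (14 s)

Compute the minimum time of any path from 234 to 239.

36 s

Running Dijkstra from 234:
234: 0
248: 6  (via 234)
201: 17  (via 234)
210: 18  (via 234)
253: 24  (via 248)
232: 24  (via 234)
219: 27  (via 201)
239: 36  (via 219)
Shortest route: 234 → 201 → 219 → 239 = 36 s.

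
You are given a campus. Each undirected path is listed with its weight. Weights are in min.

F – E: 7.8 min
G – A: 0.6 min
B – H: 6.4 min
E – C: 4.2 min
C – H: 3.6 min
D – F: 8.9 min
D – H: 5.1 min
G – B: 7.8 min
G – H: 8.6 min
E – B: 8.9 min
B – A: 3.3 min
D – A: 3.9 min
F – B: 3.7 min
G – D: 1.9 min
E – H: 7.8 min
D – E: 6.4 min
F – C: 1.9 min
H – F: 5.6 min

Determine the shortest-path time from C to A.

8.9 min

Running Dijkstra from C:
C: 0
F: 1.9  (via C)
H: 3.6  (via C)
E: 4.2  (via C)
B: 5.6  (via F)
D: 8.7  (via H)
A: 8.9  (via B)
Shortest route: C–F–B–A = 8.9 min.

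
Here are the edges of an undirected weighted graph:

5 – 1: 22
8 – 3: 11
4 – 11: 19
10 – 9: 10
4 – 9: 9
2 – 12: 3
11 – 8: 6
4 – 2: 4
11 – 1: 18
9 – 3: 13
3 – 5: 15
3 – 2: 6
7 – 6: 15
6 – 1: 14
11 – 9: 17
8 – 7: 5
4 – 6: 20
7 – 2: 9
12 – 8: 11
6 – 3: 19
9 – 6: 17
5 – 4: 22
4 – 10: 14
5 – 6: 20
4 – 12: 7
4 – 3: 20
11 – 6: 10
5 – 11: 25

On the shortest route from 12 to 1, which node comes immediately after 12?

8

Compare a few routes:
12–2–4–6–1: 3+4+20+14 = 41
12–8–11–1: 11+6+18 = 35
The minimum is 35 via 12–8–11–1.
So from 12 the first move is to 8.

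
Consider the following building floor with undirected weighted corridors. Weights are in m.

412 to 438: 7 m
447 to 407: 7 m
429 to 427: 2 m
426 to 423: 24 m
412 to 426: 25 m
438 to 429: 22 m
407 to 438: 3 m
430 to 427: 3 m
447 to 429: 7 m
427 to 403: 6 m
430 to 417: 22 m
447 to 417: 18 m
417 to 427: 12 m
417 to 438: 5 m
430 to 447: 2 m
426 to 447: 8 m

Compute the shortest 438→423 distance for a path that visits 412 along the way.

Shortest 438→412: 438–412 = 7
Shortest 412→423: 412–426–423 = 49
Total via 412: 7 + 49 = 56 m.

56 m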